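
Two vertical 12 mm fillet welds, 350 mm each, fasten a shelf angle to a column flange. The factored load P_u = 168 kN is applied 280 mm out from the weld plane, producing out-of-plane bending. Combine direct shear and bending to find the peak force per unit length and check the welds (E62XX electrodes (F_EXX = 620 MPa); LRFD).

f_max ≈ 1180 N/mm; adequate

L_w = 2 × 350 = 700 mm; section modulus (unit throat) S = 2 × L²/6 = 40830 mm².
Direct shear f_v = P/L_w = 168×10³/700 = 240 N/mm.
Moment M = P × e = 168×10³ × 280 = 47040000 N·mm; bending f_b = M/S = 1152 N/mm.
f_max = √(f_v² + f_b²) = √(240² + 1152²) = 1177 N/mm.
φr_n = 0.75 × 0.6 × 620 × (0.707 × 12) = 2367 N/mm → adequate.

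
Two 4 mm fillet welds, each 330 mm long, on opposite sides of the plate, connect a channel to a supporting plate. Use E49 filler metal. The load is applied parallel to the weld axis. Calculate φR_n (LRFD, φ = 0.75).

φR_n ≈ 412 kN

E49XX → F_EXX = 490 MPa.
Effective throat t_e = 0.707 × 4 = 2.828 mm.
Total length L = 660 mm; A_we = 2.828 × 660 = 1866 mm².
F_nw = 0.6 F_EXX = 0.6 × 490 = 294 MPa.
φR_n = 0.75 × 294 × 1866 × 10⁻³ = 411.6 kN.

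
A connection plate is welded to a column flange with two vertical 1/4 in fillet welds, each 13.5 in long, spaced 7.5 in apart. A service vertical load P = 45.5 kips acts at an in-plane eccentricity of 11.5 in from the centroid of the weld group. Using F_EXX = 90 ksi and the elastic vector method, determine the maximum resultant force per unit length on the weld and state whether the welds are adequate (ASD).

f_max ≈ 6.11 kip/in; NOT adequate

Total weld length L_w = 27 in. Treat welds as unit-width lines.
Polar moment about centroid: J = 2[d³/12 + d(b/2)²] = 2[13.5³/12 + 13.5×3.75²] = 789.8 in³.
Direct shear f_v = P/L_w = 45.5 / 27 = 1.685 kip/in (vertical).
Torsion M = P·e = 45.5 × 11.5 = 523.25 kip·in.
Critical point at (x, y) = (3.75, 6.75) from centroid. f_tx = M·y/J = 4.472 kip/in; f_ty = M·x/J = 2.485 kip/in.
Resultant f_max = √[f_tx² + (f_v + f_ty)²] = √[4.472² + (1.685 + 2.485)²] = 6.115 kip/in.
Capacity per unit length: r_n/Ω = (1/2.0) × 0.6 × 90 × (0.707 × 0.25) = 4.772 kip/in.
6.115 > 4.772 → NOT adequate.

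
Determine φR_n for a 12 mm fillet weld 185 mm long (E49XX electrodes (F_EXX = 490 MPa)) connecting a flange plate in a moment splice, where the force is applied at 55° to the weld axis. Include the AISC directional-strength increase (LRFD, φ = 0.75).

φR_n ≈ 474 kN

t_e = 0.707 × 12 = 8.484 mm; A_we = 8.484 × 185 = 1570 mm².
Directional factor: 1.0 + 0.5 sin^1.5(55°) = 1.371.
F_nw = 0.6 × 490 × 1.371 = 403 MPa.
φR_n = 0.75 × 403 × 1570 × 10⁻³ = 474.4 kN.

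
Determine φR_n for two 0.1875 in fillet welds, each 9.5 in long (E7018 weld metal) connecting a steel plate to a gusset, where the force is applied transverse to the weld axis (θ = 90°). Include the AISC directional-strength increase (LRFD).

E70XX → F_EXX = 70 ksi.
t_e = 0.707 × 0.1875 = 0.1326 in; A_we = 0.1326 × 19 = 2.519 in².
Directional factor: 1.0 + 0.5 sin^1.5(90°) = 1.5.
F_nw = 0.6 × 70 × 1.5 = 63 ksi.
φR_n = 0.75 × 63 × 2.519 = 119 kips.

φR_n ≈ 119 kips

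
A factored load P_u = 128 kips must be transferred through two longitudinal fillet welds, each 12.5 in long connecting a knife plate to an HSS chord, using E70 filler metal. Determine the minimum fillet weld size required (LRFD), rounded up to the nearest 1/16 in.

E70XX → F_EXX = 70 ksi.
Total weld length L = 25 in.
Required throat t_e = P_u / (φ × 0.6 F_EXX × L) = 128 / (0.75 × 0.6 × 70 × 25) = 0.1625 in.
Required leg w = t_e / 0.707 = 0.2299 in → use 1/4 in.

w = 1/4 in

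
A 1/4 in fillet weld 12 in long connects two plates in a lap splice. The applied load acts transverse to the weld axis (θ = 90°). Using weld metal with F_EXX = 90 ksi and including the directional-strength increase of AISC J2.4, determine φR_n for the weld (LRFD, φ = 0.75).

φR_n ≈ 129 kip

t_e = 0.707 × 0.25 = 0.1767 in; A_we = 0.1767 × 12 = 2.121 in².
Directional factor: 1.0 + 0.5 sin^1.5(90°) = 1.5.
F_nw = 0.6 × 90 × 1.5 = 81 ksi.
φR_n = 0.75 × 81 × 2.121 = 128.9 kip.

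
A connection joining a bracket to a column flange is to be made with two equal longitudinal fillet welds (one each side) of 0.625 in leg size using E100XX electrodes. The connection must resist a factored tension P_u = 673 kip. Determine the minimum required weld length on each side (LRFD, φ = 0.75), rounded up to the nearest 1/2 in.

E100XX → F_EXX = 100 ksi.
Throat t_e = 0.707 × 0.625 = 0.4419 in.
φr_n = 0.75 × 0.6 × 100 × 0.4419 = 19.88 kip/in.
L_req = P_u / φr_n = 673 / 19.88 = 33.85 in total.
Per side: 33.85 / 2 = 16.92 in.
Round up → use L = 17 in on each side.

L = 17 in on each side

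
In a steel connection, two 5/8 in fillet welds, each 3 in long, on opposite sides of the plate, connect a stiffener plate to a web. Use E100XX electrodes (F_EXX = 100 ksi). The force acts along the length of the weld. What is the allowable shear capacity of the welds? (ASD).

Effective throat t_e = 0.707 × 0.625 = 0.4419 in.
Total length L = 6 in; A_we = 0.4419 × 6 = 2.651 in².
F_nw = 0.6 F_EXX = 0.6 × 100 = 60 ksi.
R_n = 60 × 2.651 = 159.1 kips; R_n/Ω = 159.1/2.0 = 79.54 kips.

R_n/Ω ≈ 79.5 kips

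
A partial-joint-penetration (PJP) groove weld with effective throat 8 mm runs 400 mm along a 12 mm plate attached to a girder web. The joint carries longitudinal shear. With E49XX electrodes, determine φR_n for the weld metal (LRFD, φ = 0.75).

φR_n ≈ 706 kN

E49XX → F_EXX = 490 MPa.
Effective throat (given) t_e = 8 mm.
A_we = 8 × 400 = 3200 mm².
F_nw = 0.6 F_EXX = 294 MPa.
φR_n = 0.75 × 294 × 3200 × 10⁻³ = 705.6 kN.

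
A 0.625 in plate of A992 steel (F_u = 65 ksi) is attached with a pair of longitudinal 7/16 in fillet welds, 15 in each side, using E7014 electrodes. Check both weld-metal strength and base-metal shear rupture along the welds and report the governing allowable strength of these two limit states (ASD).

E70XX → F_EXX = 70 ksi.
t_e = 0.707 × 0.4375 = 0.3093 in; L = 30 in.
Weld metal: R_n/Ω = (1/2.0) × 0.6 × 70 × 0.3093 × 30 = 194.9 kips.
Base metal (shear rupture): R_n/Ω = (1/2.0) × 0.6 × 65 × 0.625 × 30 = 365.6 kips.
Governing: weld metal.

R_n/Ω ≈ 195 kips (weld metal governs)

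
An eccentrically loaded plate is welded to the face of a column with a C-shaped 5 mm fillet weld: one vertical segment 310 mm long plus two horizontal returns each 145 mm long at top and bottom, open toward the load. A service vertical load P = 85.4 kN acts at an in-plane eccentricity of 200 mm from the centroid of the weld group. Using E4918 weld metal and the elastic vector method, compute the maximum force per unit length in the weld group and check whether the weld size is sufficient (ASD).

f_max ≈ 402 N/mm; adequate

E49XX → F_EXX = 490 MPa.
Total weld length L_w = 600 mm. Treat welds as unit-width lines.
Centroid: x̄ = 2×145×72.5 / 600 = 35.04 mm from the vertical weld.
Polar moment about centroid: J = I_x + I_y = [310³/12 + 2×145×155²] + [310×35.04² + 2(145³/12 + 145×37.46²)] = 10750000 mm³.
Direct shear f_v = P/L_w = 85.4×10³ / 600 = 142.3 N/mm (vertical).
Torsion M = P·e = 85.4×10³ × 200 = 17080000 N·mm.
Critical point at (x, y) = (110, 155) from centroid. f_tx = M·y/J = 246.4 N/mm; f_ty = M·x/J = 174.8 N/mm.
Resultant f_max = √[f_tx² + (f_v + f_ty)²] = √[246.4² + (142.3 + 174.8)²] = 401.6 N/mm.
Capacity per unit length: r_n/Ω = (1/2.0) × 0.6 × 490 × (0.707 × 5) = 519.6 N/mm.
401.6 ≤ 519.6 → adequate.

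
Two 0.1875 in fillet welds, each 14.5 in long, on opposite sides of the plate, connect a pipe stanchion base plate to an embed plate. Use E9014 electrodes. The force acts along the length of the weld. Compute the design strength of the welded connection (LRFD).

E90XX → F_EXX = 90 ksi.
Effective throat t_e = 0.707 × 0.1875 = 0.1326 in.
Total length L = 29 in; A_we = 0.1326 × 29 = 3.844 in².
F_nw = 0.6 F_EXX = 0.6 × 90 = 54 ksi.
φR_n = 0.75 × 54 × 3.844 = 155.7 kip.

φR_n ≈ 156 kip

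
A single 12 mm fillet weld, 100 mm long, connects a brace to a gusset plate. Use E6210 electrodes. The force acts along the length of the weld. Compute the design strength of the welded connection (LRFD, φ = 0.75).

E62XX → F_EXX = 620 MPa.
Effective throat t_e = 0.707 × 12 = 8.484 mm.
Total length L = 100 mm; A_we = 8.484 × 100 = 848.4 mm².
F_nw = 0.6 F_EXX = 0.6 × 620 = 372 MPa.
φR_n = 0.75 × 372 × 848.4 × 10⁻³ = 236.7 kN.

φR_n ≈ 237 kN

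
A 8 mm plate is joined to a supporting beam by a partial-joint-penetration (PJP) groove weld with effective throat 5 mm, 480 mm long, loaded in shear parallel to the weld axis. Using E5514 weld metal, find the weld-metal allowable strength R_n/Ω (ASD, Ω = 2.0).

E55XX → F_EXX = 550 MPa.
Effective throat (given) t_e = 5 mm.
A_we = 5 × 480 = 2400 mm².
F_nw = 0.6 F_EXX = 330 MPa.
R_n/Ω = (330 × 2400) / 2.0 × 10⁻³ = 396 kN.

R_n/Ω ≈ 396 kN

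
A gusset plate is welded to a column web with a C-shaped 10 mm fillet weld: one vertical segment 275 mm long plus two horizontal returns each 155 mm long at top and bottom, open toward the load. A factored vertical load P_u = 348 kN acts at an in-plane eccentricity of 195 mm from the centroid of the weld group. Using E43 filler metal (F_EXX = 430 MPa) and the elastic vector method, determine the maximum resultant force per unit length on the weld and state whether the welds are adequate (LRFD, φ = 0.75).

Total weld length L_w = 585 mm. Treat welds as unit-width lines.
Centroid: x̄ = 2×155×77.5 / 585 = 41.07 mm from the vertical weld.
Polar moment about centroid: J = I_x + I_y = [275³/12 + 2×155×137.5²] + [275×41.07² + 2(155³/12 + 155×36.43²)] = 9090000 mm³.
Direct shear f_v = P/L_w = 348×10³ / 585 = 594.9 N/mm (vertical).
Torsion M = P·e = 348×10³ × 195 = 67860000 N·mm.
Critical point at (x, y) = (113.9, 137.5) from centroid. f_tx = M·y/J = 1026 N/mm; f_ty = M·x/J = 850.5 N/mm.
Resultant f_max = √[f_tx² + (f_v + f_ty)²] = √[1026² + (594.9 + 850.5)²] = 1773 N/mm.
Capacity per unit length: φr_n = 0.75 × 0.6 × 430 × (0.707 × 10) = 1368 N/mm.
1773 > 1368 → NOT adequate.

f_max ≈ 1770 N/mm; NOT adequate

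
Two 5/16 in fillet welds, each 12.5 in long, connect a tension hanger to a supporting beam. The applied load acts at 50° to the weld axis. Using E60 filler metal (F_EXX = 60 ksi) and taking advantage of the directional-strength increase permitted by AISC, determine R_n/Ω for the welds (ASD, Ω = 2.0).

R_n/Ω ≈ 133 kip

t_e = 0.707 × 0.3125 = 0.2209 in; A_we = 0.2209 × 25 = 5.523 in².
Directional factor: 1.0 + 0.5 sin^1.5(50°) = 1.335.
F_nw = 0.6 × 60 × 1.335 = 48.07 ksi.
R_n/Ω = (48.07 × 5.523) / 2.0 = 132.8 kip.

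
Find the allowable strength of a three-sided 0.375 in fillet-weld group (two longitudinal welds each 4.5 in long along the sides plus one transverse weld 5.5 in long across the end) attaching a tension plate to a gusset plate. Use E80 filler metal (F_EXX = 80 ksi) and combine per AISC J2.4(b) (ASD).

t_e = 0.707 × 0.375 = 0.2651 in.
R_nwl = 0.6 × 80 × 0.2651 × 9 = 114.5 kips (longitudinal, 2 welds).
R_nwt = 0.6 × 80 × 0.2651 × 5.5 = 69.99 kips (transverse, base value).
(i) R_nwl + R_nwt = 184.5 kips; (ii) 0.85 R_nwl + 1.5 R_nwt = 202.3 kips.
R_n = max = 202.3 kips [governs: (ii)]; R_n/Ω = 101.2 kips.

R_n/Ω ≈ 101 kips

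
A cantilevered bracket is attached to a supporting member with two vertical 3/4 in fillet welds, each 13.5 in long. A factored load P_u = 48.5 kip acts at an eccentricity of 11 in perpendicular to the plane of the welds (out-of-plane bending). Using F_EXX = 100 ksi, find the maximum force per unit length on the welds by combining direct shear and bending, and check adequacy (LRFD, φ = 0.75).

f_max ≈ 8.96 kip/in; adequate

L_w = 2 × 13.5 = 27 in; section modulus (unit throat) S = 2 × L²/6 = 60.75 in².
Direct shear f_v = P/L_w = 48.5/27 = 1.796 kip/in.
Moment M = P × e = 48.5 × 11 = 533.5 kip·in; bending f_b = M/S = 8.782 kip/in.
f_max = √(f_v² + f_b²) = √(1.796² + 8.782²) = 8.964 kip/in.
φr_n = 0.75 × 0.6 × 100 × (0.707 × 0.75) = 23.86 kip/in → adequate.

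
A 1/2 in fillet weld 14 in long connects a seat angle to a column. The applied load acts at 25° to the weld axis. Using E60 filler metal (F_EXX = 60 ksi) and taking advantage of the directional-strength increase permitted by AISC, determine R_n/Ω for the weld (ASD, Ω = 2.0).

R_n/Ω ≈ 101 kip

t_e = 0.707 × 0.5 = 0.3535 in; A_we = 0.3535 × 14 = 4.949 in².
Directional factor: 1.0 + 0.5 sin^1.5(25°) = 1.137.
F_nw = 0.6 × 60 × 1.137 = 40.95 ksi.
R_n/Ω = (40.95 × 4.949) / 2.0 = 101.3 kip.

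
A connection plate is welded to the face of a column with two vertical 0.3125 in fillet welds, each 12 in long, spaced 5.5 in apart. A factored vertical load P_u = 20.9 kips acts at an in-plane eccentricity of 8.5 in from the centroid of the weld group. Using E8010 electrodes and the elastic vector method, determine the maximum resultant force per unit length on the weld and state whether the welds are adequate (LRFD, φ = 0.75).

E80XX → F_EXX = 80 ksi.
Total weld length L_w = 24 in. Treat welds as unit-width lines.
Polar moment about centroid: J = 2[d³/12 + d(b/2)²] = 2[12³/12 + 12×2.75²] = 469.5 in³.
Direct shear f_v = P/L_w = 20.9 / 24 = 0.8708 kip/in (vertical).
Torsion M = P·e = 20.9 × 8.5 = 177.65 kip·in.
Critical point at (x, y) = (2.75, 6) from centroid. f_tx = M·y/J = 2.27 kip/in; f_ty = M·x/J = 1.041 kip/in.
Resultant f_max = √[f_tx² + (f_v + f_ty)²] = √[2.27² + (0.8708 + 1.041)²] = 2.968 kip/in.
Capacity per unit length: φr_n = 0.75 × 0.6 × 80 × (0.707 × 0.3125) = 7.954 kip/in.
2.968 ≤ 7.954 → adequate.

f_max ≈ 2.97 kip/in; adequate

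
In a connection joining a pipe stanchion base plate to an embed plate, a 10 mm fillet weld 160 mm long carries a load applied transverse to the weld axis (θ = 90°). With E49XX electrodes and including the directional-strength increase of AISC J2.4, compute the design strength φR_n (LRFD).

E49XX → F_EXX = 490 MPa.
t_e = 0.707 × 10 = 7.07 mm; A_we = 7.07 × 160 = 1131 mm².
Directional factor: 1.0 + 0.5 sin^1.5(90°) = 1.5.
F_nw = 0.6 × 490 × 1.5 = 441 MPa.
φR_n = 0.75 × 441 × 1131 × 10⁻³ = 374.1 kN.

φR_n ≈ 374 kN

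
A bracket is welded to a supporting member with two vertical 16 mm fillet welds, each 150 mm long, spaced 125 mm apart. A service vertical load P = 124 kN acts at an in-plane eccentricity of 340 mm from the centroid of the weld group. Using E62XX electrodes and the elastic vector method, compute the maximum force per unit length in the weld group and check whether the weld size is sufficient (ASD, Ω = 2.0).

E62XX → F_EXX = 620 MPa.
Total weld length L_w = 300 mm. Treat welds as unit-width lines.
Polar moment about centroid: J = 2[d³/12 + d(b/2)²] = 2[150³/12 + 150×62.5²] = 1734000 mm³.
Direct shear f_v = P/L_w = 124×10³ / 300 = 413.3 N/mm (vertical).
Torsion M = P·e = 124×10³ × 340 = 42160000 N·mm.
Critical point at (x, y) = (62.5, 75) from centroid. f_tx = M·y/J = 1823 N/mm; f_ty = M·x/J = 1519 N/mm.
Resultant f_max = √[f_tx² + (f_v + f_ty)²] = √[1823² + (413.3 + 1519)²] = 2657 N/mm.
Capacity per unit length: r_n/Ω = (1/2.0) × 0.6 × 620 × (0.707 × 16) = 2104 N/mm.
2657 > 2104 → NOT adequate.

f_max ≈ 2660 N/mm; NOT adequate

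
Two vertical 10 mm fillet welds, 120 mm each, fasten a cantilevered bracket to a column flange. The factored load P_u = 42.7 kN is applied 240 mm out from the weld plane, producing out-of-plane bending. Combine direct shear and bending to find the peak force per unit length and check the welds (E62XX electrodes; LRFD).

f_max ≈ 2140 N/mm; NOT adequate

E62XX → F_EXX = 620 MPa.
L_w = 2 × 120 = 240 mm; section modulus (unit throat) S = 2 × L²/6 = 4800 mm².
Direct shear f_v = P/L_w = 42.7×10³/240 = 177.9 N/mm.
Moment M = P × e = 42.7×10³ × 240 = 10248000 N·mm; bending f_b = M/S = 2135 N/mm.
f_max = √(f_v² + f_b²) = √(177.9² + 2135²) = 2142 N/mm.
φr_n = 0.75 × 0.6 × 620 × (0.707 × 10) = 1973 N/mm → NOT adequate.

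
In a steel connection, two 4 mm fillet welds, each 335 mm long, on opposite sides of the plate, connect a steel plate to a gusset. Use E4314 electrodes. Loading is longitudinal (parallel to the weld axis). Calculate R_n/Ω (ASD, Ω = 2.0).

E43XX → F_EXX = 430 MPa.
Effective throat t_e = 0.707 × 4 = 2.828 mm.
Total length L = 670 mm; A_we = 2.828 × 670 = 1895 mm².
F_nw = 0.6 F_EXX = 0.6 × 430 = 258 MPa.
R_n = 258 × 1895 × 10⁻³ = 488.8 kN; R_n/Ω = 488.8/2.0 = 244.4 kN.

R_n/Ω ≈ 244 kN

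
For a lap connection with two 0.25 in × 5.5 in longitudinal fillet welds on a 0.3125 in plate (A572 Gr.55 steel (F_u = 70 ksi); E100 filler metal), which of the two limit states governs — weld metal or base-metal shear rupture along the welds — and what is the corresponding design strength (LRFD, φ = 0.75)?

φR_n ≈ 87.5 kip (weld metal governs)

E100XX → F_EXX = 100 ksi.
t_e = 0.707 × 0.25 = 0.1767 in; L = 11 in.
Weld metal: φR_n = 0.75 × 0.6 × 100 × 0.1767 × 11 = 87.49 kip.
Base metal (shear rupture): φR_n = 0.75 × 0.6 × 70 × 0.3125 × 11 = 108.3 kip.
Governing: weld metal.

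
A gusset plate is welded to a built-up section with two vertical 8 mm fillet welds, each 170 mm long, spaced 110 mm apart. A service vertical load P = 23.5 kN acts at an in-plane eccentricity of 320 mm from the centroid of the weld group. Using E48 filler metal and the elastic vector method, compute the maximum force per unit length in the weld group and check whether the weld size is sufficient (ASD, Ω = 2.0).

E48XX → F_EXX = 480 MPa.
Total weld length L_w = 340 mm. Treat welds as unit-width lines.
Polar moment about centroid: J = 2[d³/12 + d(b/2)²] = 2[170³/12 + 170×55²] = 1847000 mm³.
Direct shear f_v = P/L_w = 23.5×10³ / 340 = 69.12 N/mm (vertical).
Torsion M = P·e = 23.5×10³ × 320 = 7520000 N·mm.
Critical point at (x, y) = (55, 85) from centroid. f_tx = M·y/J = 346 N/mm; f_ty = M·x/J = 223.9 N/mm.
Resultant f_max = √[f_tx² + (f_v + f_ty)²] = √[346² + (69.12 + 223.9)²] = 453.4 N/mm.
Capacity per unit length: r_n/Ω = (1/2.0) × 0.6 × 480 × (0.707 × 8) = 814.5 N/mm.
453.4 ≤ 814.5 → adequate.

f_max ≈ 453 N/mm; adequate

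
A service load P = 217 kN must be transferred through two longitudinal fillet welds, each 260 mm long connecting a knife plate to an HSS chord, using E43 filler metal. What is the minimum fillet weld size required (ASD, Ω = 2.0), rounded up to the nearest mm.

E43XX → F_EXX = 430 MPa.
Total weld length L = 520 mm.
Required throat t_e = P × Ω / (0.6 F_EXX × L) = 217 × 2.0 / (0.6 × 430 × 520 × 10⁻³) = 3.235 mm.
Required leg w = t_e / 0.707 = 4.576 mm → use 5 mm.

w = 5 mm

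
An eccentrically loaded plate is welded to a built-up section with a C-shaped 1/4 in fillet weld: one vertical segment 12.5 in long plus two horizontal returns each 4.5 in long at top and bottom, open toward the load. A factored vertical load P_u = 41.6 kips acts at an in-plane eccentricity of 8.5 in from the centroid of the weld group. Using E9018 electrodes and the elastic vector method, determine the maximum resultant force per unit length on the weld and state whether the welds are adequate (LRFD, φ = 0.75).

E90XX → F_EXX = 90 ksi.
Total weld length L_w = 21.5 in. Treat welds as unit-width lines.
Centroid: x̄ = 2×4.5×2.25 / 21.5 = 0.9419 in from the vertical weld.
Polar moment about centroid: J = I_x + I_y = [12.5³/12 + 2×4.5×6.25²] + [12.5×0.9419² + 2(4.5³/12 + 4.5×1.308²)] = 556 in³.
Direct shear f_v = P/L_w = 41.6 / 21.5 = 1.935 kip/in (vertical).
Torsion M = P·e = 41.6 × 8.5 = 353.6 kip·in.
Critical point at (x, y) = (3.558, 6.25) from centroid. f_tx = M·y/J = 3.975 kip/in; f_ty = M·x/J = 2.263 kip/in.
Resultant f_max = √[f_tx² + (f_v + f_ty)²] = √[3.975² + (1.935 + 2.263)²] = 5.781 kip/in.
Capacity per unit length: φr_n = 0.75 × 0.6 × 90 × (0.707 × 0.25) = 7.158 kip/in.
5.781 ≤ 7.158 → adequate.

f_max ≈ 5.78 kip/in; adequate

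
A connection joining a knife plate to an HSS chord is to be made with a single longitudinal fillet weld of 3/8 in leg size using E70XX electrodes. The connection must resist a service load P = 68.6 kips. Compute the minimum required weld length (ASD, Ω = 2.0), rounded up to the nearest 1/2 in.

E70XX → F_EXX = 70 ksi.
Throat t_e = 0.707 × 0.375 = 0.2651 in.
r_n/Ω = (0.6 × 70 × 0.2651) / 2.0 = 5.568 kip/in.
L_req = P / (r_n/Ω) = 68.6 / 5.568 = 12.32 in total.
Round up → use L = 12.5 in.

L = 12.5 in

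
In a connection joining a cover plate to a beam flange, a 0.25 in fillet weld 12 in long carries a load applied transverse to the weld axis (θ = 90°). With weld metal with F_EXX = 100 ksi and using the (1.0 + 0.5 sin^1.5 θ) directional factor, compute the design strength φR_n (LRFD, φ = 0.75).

φR_n ≈ 143 kip

t_e = 0.707 × 0.25 = 0.1767 in; A_we = 0.1767 × 12 = 2.121 in².
Directional factor: 1.0 + 0.5 sin^1.5(90°) = 1.5.
F_nw = 0.6 × 100 × 1.5 = 90 ksi.
φR_n = 0.75 × 90 × 2.121 = 143.2 kip.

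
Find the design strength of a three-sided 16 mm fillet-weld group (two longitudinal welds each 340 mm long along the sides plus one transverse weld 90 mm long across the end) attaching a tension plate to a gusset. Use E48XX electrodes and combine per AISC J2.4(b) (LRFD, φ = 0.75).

E48XX → F_EXX = 480 MPa.
t_e = 0.707 × 16 = 11.31 mm.
R_nwl = 0.6 × 480 × 11.31 × 680 × 10⁻³ = 2215 kN (longitudinal, 2 welds).
R_nwt = 0.6 × 480 × 11.31 × 90 × 10⁻³ = 293.2 kN (transverse, base value).
(i) R_nwl + R_nwt = 2509 kN; (ii) 0.85 R_nwl + 1.5 R_nwt = 2323 kN.
R_n = max = 2509 kN [governs: (i)]; φR_n = 1881 kN.

φR_n ≈ 1880 kN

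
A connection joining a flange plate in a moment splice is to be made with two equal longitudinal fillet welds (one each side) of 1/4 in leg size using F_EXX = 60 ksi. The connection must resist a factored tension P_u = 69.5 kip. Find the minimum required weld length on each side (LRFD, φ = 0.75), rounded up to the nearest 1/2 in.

L = 7.5 in on each side

Throat t_e = 0.707 × 0.25 = 0.1767 in.
φr_n = 0.75 × 0.6 × 60 × 0.1767 = 4.772 kip/in.
L_req = P_u / φr_n = 69.5 / 4.772 = 14.56 in total.
Per side: 14.56 / 2 = 7.282 in.
Round up → use L = 7.5 in on each side.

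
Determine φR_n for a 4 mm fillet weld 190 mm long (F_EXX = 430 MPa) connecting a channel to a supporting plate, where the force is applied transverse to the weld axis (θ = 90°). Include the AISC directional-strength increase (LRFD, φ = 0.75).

φR_n ≈ 156 kN

t_e = 0.707 × 4 = 2.828 mm; A_we = 2.828 × 190 = 537.3 mm².
Directional factor: 1.0 + 0.5 sin^1.5(90°) = 1.5.
F_nw = 0.6 × 430 × 1.5 = 387 MPa.
φR_n = 0.75 × 387 × 537.3 × 10⁻³ = 156 kN.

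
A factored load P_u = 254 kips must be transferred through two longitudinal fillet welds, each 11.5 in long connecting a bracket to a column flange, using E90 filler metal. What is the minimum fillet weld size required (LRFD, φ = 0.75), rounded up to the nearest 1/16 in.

E90XX → F_EXX = 90 ksi.
Total weld length L = 23 in.
Required throat t_e = P_u / (φ × 0.6 F_EXX × L) = 254 / (0.75 × 0.6 × 90 × 23) = 0.2727 in.
Required leg w = t_e / 0.707 = 0.3857 in → use 7/16 in.

w = 7/16 in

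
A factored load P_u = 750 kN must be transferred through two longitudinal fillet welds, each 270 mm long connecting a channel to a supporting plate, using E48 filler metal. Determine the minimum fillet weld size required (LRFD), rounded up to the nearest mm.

E48XX → F_EXX = 480 MPa.
Total weld length L = 540 mm.
Required throat t_e = P_u / (φ × 0.6 F_EXX × L) = 750 / (0.75 × 0.6 × 480 × 540 × 10⁻³) = 6.43 mm.
Required leg w = t_e / 0.707 = 9.095 mm → use 10 mm.

w = 10 mm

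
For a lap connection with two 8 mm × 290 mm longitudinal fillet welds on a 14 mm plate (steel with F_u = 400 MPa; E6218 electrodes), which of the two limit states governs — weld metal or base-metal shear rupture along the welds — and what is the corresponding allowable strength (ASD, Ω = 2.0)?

E62XX → F_EXX = 620 MPa.
t_e = 0.707 × 8 = 5.656 mm; L = 580 mm.
Weld metal: R_n/Ω = (1/2.0) × 0.6 × 620 × 5.656 × 580 × 10⁻³ = 610.2 kN.
Base metal (shear rupture): R_n/Ω = (1/2.0) × 0.6 × 400 × 14 × 580 × 10⁻³ = 974.4 kN.
Governing: weld metal.

R_n/Ω ≈ 610 kN (weld metal governs)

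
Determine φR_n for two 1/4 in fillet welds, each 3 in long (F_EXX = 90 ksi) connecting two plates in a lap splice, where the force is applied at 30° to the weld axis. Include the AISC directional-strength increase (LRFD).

t_e = 0.707 × 0.25 = 0.1767 in; A_we = 0.1767 × 6 = 1.06 in².
Directional factor: 1.0 + 0.5 sin^1.5(30°) = 1.177.
F_nw = 0.6 × 90 × 1.177 = 63.55 ksi.
φR_n = 0.75 × 63.55 × 1.06 = 50.54 kips.

φR_n ≈ 50.5 kips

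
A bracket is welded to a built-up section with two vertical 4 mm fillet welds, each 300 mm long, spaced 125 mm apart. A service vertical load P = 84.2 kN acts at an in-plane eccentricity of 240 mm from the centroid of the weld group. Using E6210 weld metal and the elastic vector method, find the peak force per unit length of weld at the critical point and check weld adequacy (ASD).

E62XX → F_EXX = 620 MPa.
Total weld length L_w = 600 mm. Treat welds as unit-width lines.
Polar moment about centroid: J = 2[d³/12 + d(b/2)²] = 2[300³/12 + 300×62.5²] = 6844000 mm³.
Direct shear f_v = P/L_w = 84.2×10³ / 600 = 140.3 N/mm (vertical).
Torsion M = P·e = 84.2×10³ × 240 = 20208000 N·mm.
Critical point at (x, y) = (62.5, 150) from centroid. f_tx = M·y/J = 442.9 N/mm; f_ty = M·x/J = 184.5 N/mm.
Resultant f_max = √[f_tx² + (f_v + f_ty)²] = √[442.9² + (140.3 + 184.5)²] = 549.3 N/mm.
Capacity per unit length: r_n/Ω = (1/2.0) × 0.6 × 620 × (0.707 × 4) = 526 N/mm.
549.3 > 526 → NOT adequate.

f_max ≈ 549 N/mm; NOT adequate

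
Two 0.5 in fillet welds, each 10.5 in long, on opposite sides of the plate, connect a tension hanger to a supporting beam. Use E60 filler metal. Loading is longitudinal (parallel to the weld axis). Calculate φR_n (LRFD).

φR_n ≈ 200 kips

E60XX → F_EXX = 60 ksi.
Effective throat t_e = 0.707 × 0.5 = 0.3535 in.
Total length L = 21 in; A_we = 0.3535 × 21 = 7.423 in².
F_nw = 0.6 F_EXX = 0.6 × 60 = 36 ksi.
φR_n = 0.75 × 36 × 7.423 = 200.4 kips.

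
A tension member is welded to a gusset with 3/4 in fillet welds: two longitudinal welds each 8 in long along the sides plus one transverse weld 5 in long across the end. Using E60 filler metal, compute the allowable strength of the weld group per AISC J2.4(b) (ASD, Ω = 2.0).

E60XX → F_EXX = 60 ksi.
t_e = 0.707 × 0.75 = 0.5302 in.
R_nwl = 0.6 × 60 × 0.5302 × 16 = 305.4 kips (longitudinal, 2 welds).
R_nwt = 0.6 × 60 × 0.5302 × 5 = 95.44 kips (transverse, base value).
(i) R_nwl + R_nwt = 400.9 kips; (ii) 0.85 R_nwl + 1.5 R_nwt = 402.8 kips.
R_n = max = 402.8 kips [governs: (ii)]; R_n/Ω = 201.4 kips.

R_n/Ω ≈ 201 kips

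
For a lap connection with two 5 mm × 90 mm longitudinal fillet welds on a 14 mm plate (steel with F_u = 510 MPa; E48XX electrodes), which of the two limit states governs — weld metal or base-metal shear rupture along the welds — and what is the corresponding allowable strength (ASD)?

E48XX → F_EXX = 480 MPa.
t_e = 0.707 × 5 = 3.535 mm; L = 180 mm.
Weld metal: R_n/Ω = (1/2.0) × 0.6 × 480 × 3.535 × 180 × 10⁻³ = 91.63 kN.
Base metal (shear rupture): R_n/Ω = (1/2.0) × 0.6 × 510 × 14 × 180 × 10⁻³ = 385.6 kN.
Governing: weld metal.

R_n/Ω ≈ 91.6 kN (weld metal governs)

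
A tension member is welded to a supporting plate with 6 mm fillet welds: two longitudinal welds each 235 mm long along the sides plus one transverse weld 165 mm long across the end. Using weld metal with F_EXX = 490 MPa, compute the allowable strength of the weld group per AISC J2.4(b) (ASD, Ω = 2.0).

R_n/Ω ≈ 403 kN

t_e = 0.707 × 6 = 4.242 mm.
R_nwl = 0.6 × 490 × 4.242 × 470 × 10⁻³ = 586.2 kN (longitudinal, 2 welds).
R_nwt = 0.6 × 490 × 4.242 × 165 × 10⁻³ = 205.8 kN (transverse, base value).
(i) R_nwl + R_nwt = 791.9 kN; (ii) 0.85 R_nwl + 1.5 R_nwt = 806.9 kN.
R_n = max = 806.9 kN [governs: (ii)]; R_n/Ω = 403.5 kN.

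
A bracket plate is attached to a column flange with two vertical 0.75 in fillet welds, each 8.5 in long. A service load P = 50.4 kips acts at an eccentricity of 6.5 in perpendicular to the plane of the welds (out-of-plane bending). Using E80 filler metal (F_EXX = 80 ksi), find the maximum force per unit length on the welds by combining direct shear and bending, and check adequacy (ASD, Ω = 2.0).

f_max ≈ 13.9 kip/in; NOT adequate

L_w = 2 × 8.5 = 17 in; section modulus (unit throat) S = 2 × L²/6 = 24.08 in².
Direct shear f_v = P/L_w = 50.4/17 = 2.965 kip/in.
Moment M = P × e = 50.4 × 6.5 = 327.6 kip·in; bending f_b = M/S = 13.6 kip/in.
f_max = √(f_v² + f_b²) = √(2.965² + 13.6²) = 13.92 kip/in.
r_n/Ω = (1/2.0) × 0.6 × 80 × (0.707 × 0.75) = 12.73 kip/in → NOT adequate.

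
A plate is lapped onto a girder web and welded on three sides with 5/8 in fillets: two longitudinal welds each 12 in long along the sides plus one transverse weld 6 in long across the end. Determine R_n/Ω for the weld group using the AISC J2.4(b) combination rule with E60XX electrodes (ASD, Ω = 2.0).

R_n/Ω ≈ 239 kips

E60XX → F_EXX = 60 ksi.
t_e = 0.707 × 0.625 = 0.4419 in.
R_nwl = 0.6 × 60 × 0.4419 × 24 = 381.8 kips (longitudinal, 2 welds).
R_nwt = 0.6 × 60 × 0.4419 × 6 = 95.44 kips (transverse, base value).
(i) R_nwl + R_nwt = 477.2 kips; (ii) 0.85 R_nwl + 1.5 R_nwt = 467.7 kips.
R_n = max = 477.2 kips [governs: (i)]; R_n/Ω = 238.6 kips.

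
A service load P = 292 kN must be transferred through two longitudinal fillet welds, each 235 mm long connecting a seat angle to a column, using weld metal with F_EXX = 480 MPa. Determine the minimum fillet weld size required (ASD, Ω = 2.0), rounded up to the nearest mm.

w = 7 mm

Total weld length L = 470 mm.
Required throat t_e = P × Ω / (0.6 F_EXX × L) = 292 × 2.0 / (0.6 × 480 × 470 × 10⁻³) = 4.314 mm.
Required leg w = t_e / 0.707 = 6.102 mm → use 7 mm.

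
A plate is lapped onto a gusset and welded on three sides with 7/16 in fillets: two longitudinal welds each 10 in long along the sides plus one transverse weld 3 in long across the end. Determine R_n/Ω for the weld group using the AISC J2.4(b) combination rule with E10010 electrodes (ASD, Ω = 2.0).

R_n/Ω ≈ 213 kips

E100XX → F_EXX = 100 ksi.
t_e = 0.707 × 0.4375 = 0.3093 in.
R_nwl = 0.6 × 100 × 0.3093 × 20 = 371.2 kips (longitudinal, 2 welds).
R_nwt = 0.6 × 100 × 0.3093 × 3 = 55.68 kips (transverse, base value).
(i) R_nwl + R_nwt = 426.9 kips; (ii) 0.85 R_nwl + 1.5 R_nwt = 399 kips.
R_n = max = 426.9 kips [governs: (i)]; R_n/Ω = 213.4 kips.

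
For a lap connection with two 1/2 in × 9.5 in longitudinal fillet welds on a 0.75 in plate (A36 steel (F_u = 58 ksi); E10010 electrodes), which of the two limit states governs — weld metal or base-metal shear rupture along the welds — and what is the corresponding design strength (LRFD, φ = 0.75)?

E100XX → F_EXX = 100 ksi.
t_e = 0.707 × 0.5 = 0.3535 in; L = 19 in.
Weld metal: φR_n = 0.75 × 0.6 × 100 × 0.3535 × 19 = 302.2 kips.
Base metal (shear rupture): φR_n = 0.75 × 0.6 × 58 × 0.75 × 19 = 371.9 kips.
Governing: weld metal.

φR_n ≈ 302 kips (weld metal governs)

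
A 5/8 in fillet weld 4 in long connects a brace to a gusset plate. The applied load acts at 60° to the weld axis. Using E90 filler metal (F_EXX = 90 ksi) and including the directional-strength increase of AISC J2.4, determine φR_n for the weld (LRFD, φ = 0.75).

φR_n ≈ 100 kips

t_e = 0.707 × 0.625 = 0.4419 in; A_we = 0.4419 × 4 = 1.767 in².
Directional factor: 1.0 + 0.5 sin^1.5(60°) = 1.403.
F_nw = 0.6 × 90 × 1.403 = 75.76 ksi.
φR_n = 0.75 × 75.76 × 1.767 = 100.4 kips.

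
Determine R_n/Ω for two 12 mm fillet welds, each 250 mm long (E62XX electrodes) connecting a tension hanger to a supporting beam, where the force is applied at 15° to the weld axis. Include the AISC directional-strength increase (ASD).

R_n/Ω ≈ 841 kN

E62XX → F_EXX = 620 MPa.
t_e = 0.707 × 12 = 8.484 mm; A_we = 8.484 × 500 = 4242 mm².
Directional factor: 1.0 + 0.5 sin^1.5(15°) = 1.066.
F_nw = 0.6 × 620 × 1.066 = 396.5 MPa.
R_n/Ω = (396.5 × 4242) / 2.0 × 10⁻³ = 841 kN.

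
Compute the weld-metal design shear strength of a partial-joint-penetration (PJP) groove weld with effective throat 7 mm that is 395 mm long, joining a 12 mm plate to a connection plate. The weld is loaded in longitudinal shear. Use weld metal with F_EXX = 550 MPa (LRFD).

Effective throat (given) t_e = 7 mm.
A_we = 7 × 395 = 2765 mm².
F_nw = 0.6 F_EXX = 330 MPa.
φR_n = 0.75 × 330 × 2765 × 10⁻³ = 684.3 kN.

φR_n ≈ 684 kN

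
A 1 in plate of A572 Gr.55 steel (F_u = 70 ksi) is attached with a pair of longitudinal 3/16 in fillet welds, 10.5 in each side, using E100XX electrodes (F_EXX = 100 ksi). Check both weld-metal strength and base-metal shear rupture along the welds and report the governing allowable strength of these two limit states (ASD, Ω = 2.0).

t_e = 0.707 × 0.1875 = 0.1326 in; L = 21 in.
Weld metal: R_n/Ω = (1/2.0) × 0.6 × 100 × 0.1326 × 21 = 83.51 kips.
Base metal (shear rupture): R_n/Ω = (1/2.0) × 0.6 × 70 × 1 × 21 = 441 kips.
Governing: weld metal.

R_n/Ω ≈ 83.5 kips (weld metal governs)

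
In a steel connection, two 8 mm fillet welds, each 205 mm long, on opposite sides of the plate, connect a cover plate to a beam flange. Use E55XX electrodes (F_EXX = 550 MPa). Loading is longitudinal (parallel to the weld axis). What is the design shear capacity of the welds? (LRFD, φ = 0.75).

Effective throat t_e = 0.707 × 8 = 5.656 mm.
Total length L = 410 mm; A_we = 5.656 × 410 = 2319 mm².
F_nw = 0.6 F_EXX = 0.6 × 550 = 330 MPa.
φR_n = 0.75 × 330 × 2319 × 10⁻³ = 573.9 kN.

φR_n ≈ 574 kN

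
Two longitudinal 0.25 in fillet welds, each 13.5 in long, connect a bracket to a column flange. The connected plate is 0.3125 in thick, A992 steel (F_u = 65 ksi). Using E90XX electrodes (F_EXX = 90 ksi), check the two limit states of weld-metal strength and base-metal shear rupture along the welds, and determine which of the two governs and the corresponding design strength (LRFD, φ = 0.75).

φR_n ≈ 193 kip (weld metal governs)

t_e = 0.707 × 0.25 = 0.1767 in; L = 27 in.
Weld metal: φR_n = 0.75 × 0.6 × 90 × 0.1767 × 27 = 193.3 kip.
Base metal (shear rupture): φR_n = 0.75 × 0.6 × 65 × 0.3125 × 27 = 246.8 kip.
Governing: weld metal.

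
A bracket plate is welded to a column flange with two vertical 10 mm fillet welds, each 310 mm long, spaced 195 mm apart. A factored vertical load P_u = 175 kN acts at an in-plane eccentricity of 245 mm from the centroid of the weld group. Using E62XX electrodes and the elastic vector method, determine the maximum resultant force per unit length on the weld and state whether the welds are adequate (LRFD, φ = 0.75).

E62XX → F_EXX = 620 MPa.
Total weld length L_w = 620 mm. Treat welds as unit-width lines.
Polar moment about centroid: J = 2[d³/12 + d(b/2)²] = 2[310³/12 + 310×97.5²] = 10860000 mm³.
Direct shear f_v = P/L_w = 175×10³ / 620 = 282.3 N/mm (vertical).
Torsion M = P·e = 175×10³ × 245 = 42875000 N·mm.
Critical point at (x, y) = (97.5, 155) from centroid. f_tx = M·y/J = 612 N/mm; f_ty = M·x/J = 385 N/mm.
Resultant f_max = √[f_tx² + (f_v + f_ty)²] = √[612² + (282.3 + 385)²] = 905.4 N/mm.
Capacity per unit length: φr_n = 0.75 × 0.6 × 620 × (0.707 × 10) = 1973 N/mm.
905.4 ≤ 1973 → adequate.

f_max ≈ 905 N/mm; adequate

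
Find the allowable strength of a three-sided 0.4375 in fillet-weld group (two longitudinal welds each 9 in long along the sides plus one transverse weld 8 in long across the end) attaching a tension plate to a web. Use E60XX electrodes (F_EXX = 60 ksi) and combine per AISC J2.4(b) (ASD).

R_n/Ω ≈ 152 kips

t_e = 0.707 × 0.4375 = 0.3093 in.
R_nwl = 0.6 × 60 × 0.3093 × 18 = 200.4 kips (longitudinal, 2 welds).
R_nwt = 0.6 × 60 × 0.3093 × 8 = 89.08 kips (transverse, base value).
(i) R_nwl + R_nwt = 289.5 kips; (ii) 0.85 R_nwl + 1.5 R_nwt = 304 kips.
R_n = max = 304 kips [governs: (ii)]; R_n/Ω = 152 kips.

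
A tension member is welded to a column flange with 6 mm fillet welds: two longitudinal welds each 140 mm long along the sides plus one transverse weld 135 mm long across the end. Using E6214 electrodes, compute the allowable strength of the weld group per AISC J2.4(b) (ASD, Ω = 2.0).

R_n/Ω ≈ 348 kN

E62XX → F_EXX = 620 MPa.
t_e = 0.707 × 6 = 4.242 mm.
R_nwl = 0.6 × 620 × 4.242 × 280 × 10⁻³ = 441.8 kN (longitudinal, 2 welds).
R_nwt = 0.6 × 620 × 4.242 × 135 × 10⁻³ = 213 kN (transverse, base value).
(i) R_nwl + R_nwt = 654.9 kN; (ii) 0.85 R_nwl + 1.5 R_nwt = 695.1 kN.
R_n = max = 695.1 kN [governs: (ii)]; R_n/Ω = 347.6 kN.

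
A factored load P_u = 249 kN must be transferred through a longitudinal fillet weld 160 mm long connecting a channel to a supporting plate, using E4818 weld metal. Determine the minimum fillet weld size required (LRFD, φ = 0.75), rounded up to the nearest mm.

E48XX → F_EXX = 480 MPa.
Total weld length L = 160 mm.
Required throat t_e = P_u / (φ × 0.6 F_EXX × L) = 249 / (0.75 × 0.6 × 480 × 160 × 10⁻³) = 7.205 mm.
Required leg w = t_e / 0.707 = 10.19 mm → use 11 mm.

w = 11 mm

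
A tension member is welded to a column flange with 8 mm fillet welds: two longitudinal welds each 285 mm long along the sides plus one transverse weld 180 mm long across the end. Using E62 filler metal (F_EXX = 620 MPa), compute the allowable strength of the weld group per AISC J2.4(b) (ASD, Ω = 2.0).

R_n/Ω ≈ 794 kN

t_e = 0.707 × 8 = 5.656 mm.
R_nwl = 0.6 × 620 × 5.656 × 570 × 10⁻³ = 1199 kN (longitudinal, 2 welds).
R_nwt = 0.6 × 620 × 5.656 × 180 × 10⁻³ = 378.7 kN (transverse, base value).
(i) R_nwl + R_nwt = 1578 kN; (ii) 0.85 R_nwl + 1.5 R_nwt = 1587 kN.
R_n = max = 1587 kN [governs: (ii)]; R_n/Ω = 793.7 kN.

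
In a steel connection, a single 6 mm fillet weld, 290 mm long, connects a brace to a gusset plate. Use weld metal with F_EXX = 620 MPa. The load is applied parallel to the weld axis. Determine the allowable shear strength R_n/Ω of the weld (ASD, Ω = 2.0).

Effective throat t_e = 0.707 × 6 = 4.242 mm.
Total length L = 290 mm; A_we = 4.242 × 290 = 1230 mm².
F_nw = 0.6 F_EXX = 0.6 × 620 = 372 MPa.
R_n = 372 × 1230 × 10⁻³ = 457.6 kN; R_n/Ω = 457.6/2.0 = 228.8 kN.

R_n/Ω ≈ 229 kN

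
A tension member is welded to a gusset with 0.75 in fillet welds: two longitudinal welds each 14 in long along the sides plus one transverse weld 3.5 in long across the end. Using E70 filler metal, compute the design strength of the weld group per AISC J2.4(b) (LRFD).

E70XX → F_EXX = 70 ksi.
t_e = 0.707 × 0.75 = 0.5302 in.
R_nwl = 0.6 × 70 × 0.5302 × 28 = 623.6 kips (longitudinal, 2 welds).
R_nwt = 0.6 × 70 × 0.5302 × 3.5 = 77.95 kips (transverse, base value).
(i) R_nwl + R_nwt = 701.5 kips; (ii) 0.85 R_nwl + 1.5 R_nwt = 647 kips.
R_n = max = 701.5 kips [governs: (i)]; φR_n = 526.1 kips.

φR_n ≈ 526 kips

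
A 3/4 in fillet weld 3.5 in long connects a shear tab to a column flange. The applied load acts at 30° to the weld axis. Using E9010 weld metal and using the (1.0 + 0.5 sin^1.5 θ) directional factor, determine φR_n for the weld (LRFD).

φR_n ≈ 88.4 kips

E90XX → F_EXX = 90 ksi.
t_e = 0.707 × 0.75 = 0.5302 in; A_we = 0.5302 × 3.5 = 1.856 in².
Directional factor: 1.0 + 0.5 sin^1.5(30°) = 1.177.
F_nw = 0.6 × 90 × 1.177 = 63.55 ksi.
φR_n = 0.75 × 63.55 × 1.856 = 88.45 kips.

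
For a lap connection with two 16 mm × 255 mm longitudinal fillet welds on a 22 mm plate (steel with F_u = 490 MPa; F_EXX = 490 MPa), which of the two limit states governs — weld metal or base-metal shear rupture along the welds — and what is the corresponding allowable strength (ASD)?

R_n/Ω ≈ 848 kN (weld metal governs)

t_e = 0.707 × 16 = 11.31 mm; L = 510 mm.
Weld metal: R_n/Ω = (1/2.0) × 0.6 × 490 × 11.31 × 510 × 10⁻³ = 848.1 kN.
Base metal (shear rupture): R_n/Ω = (1/2.0) × 0.6 × 490 × 22 × 510 × 10⁻³ = 1649 kN.
Governing: weld metal.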